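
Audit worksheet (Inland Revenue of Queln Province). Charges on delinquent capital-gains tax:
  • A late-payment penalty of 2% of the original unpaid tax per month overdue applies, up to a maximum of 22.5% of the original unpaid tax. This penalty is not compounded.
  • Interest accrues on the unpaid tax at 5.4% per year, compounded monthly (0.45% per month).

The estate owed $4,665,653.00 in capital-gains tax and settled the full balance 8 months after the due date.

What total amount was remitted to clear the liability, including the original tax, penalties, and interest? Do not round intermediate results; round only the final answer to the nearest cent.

$5,582,790.36

Penalty: 8 × 2% × $4,665,653.00 = $746,504.48 (below the 22.5% cap of $1,049,771.93…)
Interest: $4,665,653.00 × ((1 + 0.0045)^8 − 1) = $4,665,653.00 × 0.0365721… = $170,632.8765…
Total = $4,665,653.00 + $746,504.4800 + $170,632.8765… = $5,582,790.36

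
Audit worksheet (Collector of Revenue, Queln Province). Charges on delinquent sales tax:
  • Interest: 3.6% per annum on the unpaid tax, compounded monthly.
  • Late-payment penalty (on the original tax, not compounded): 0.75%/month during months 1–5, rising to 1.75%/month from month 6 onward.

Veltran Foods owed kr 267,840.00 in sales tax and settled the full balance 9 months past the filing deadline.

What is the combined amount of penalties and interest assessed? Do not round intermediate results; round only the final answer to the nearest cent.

kr 36,111.87

Penalty, months 1–5: 5 × 0.75% × kr 267,840.00 = kr 10,044.00
Penalty, months 6–9: 4 × 1.75% × kr 267,840.00 = kr 18,748.80
Interest (3.6%/yr ÷ 12 = 0.3%/month): kr 267,840.00 × ((1 + 0.003)^9 − 1) = kr 7,319.0704…
Penalties + interest = kr 28,792.8000 + kr 7,319.0704… = kr 36,111.87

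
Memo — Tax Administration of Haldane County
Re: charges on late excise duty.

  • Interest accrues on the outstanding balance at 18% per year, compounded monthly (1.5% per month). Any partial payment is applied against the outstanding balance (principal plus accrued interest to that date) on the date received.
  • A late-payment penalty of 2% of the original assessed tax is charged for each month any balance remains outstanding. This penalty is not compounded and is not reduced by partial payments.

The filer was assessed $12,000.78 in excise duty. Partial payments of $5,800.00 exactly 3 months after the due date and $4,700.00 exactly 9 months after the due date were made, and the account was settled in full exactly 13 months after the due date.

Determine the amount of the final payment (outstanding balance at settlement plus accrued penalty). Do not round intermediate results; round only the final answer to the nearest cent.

Balance at month 3: $12,000.7800 × (1 + 0.015)^3 = $12,548.9561…
After $5,800.00 payment: $12,548.9561… − $5,800.00 = $6,748.9561…
Balance at month 9: $6,748.9561… × (1 + 0.015)^6 = $7,379.6006…
After $4,700.00 payment: $7,379.6006… − $4,700.00 = $2,679.6006…
Balance at month 13: $2,679.6006… × (1 + 0.015)^4 = $2,844.0304…
Penalty: 13 × 2% × $12,000.78 = $3,120.20…
Final settlement = outstanding balance + penalty = $2,844.0304… + $3,120.20… = $5,964.23

$5,964.23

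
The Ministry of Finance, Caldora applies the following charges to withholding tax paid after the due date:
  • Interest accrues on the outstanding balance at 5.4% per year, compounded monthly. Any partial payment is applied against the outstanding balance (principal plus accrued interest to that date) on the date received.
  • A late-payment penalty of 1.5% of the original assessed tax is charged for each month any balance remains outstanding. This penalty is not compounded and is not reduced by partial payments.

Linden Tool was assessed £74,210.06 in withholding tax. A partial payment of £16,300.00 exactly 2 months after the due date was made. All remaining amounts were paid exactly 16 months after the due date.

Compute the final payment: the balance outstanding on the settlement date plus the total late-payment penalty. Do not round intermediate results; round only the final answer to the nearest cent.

Monthly rate = 5.4% ÷ 12 = 0.45%
Balance at month 2: £74,210.0600 × (1 + 0.0045)^2 = £74,879.4533…
After £16,300.00 payment: £74,879.4533… − £16,300.00 = £58,579.4533…
Balance at month 16: £58,579.4533… × (1 + 0.0045)^14 = £62,379.8735…
Penalty: 16 × 1.5% × £74,210.06 = £17,810.41…
Final settlement = outstanding balance + penalty = £62,379.8735… + £17,810.41… = £80,190.29

£80,190.29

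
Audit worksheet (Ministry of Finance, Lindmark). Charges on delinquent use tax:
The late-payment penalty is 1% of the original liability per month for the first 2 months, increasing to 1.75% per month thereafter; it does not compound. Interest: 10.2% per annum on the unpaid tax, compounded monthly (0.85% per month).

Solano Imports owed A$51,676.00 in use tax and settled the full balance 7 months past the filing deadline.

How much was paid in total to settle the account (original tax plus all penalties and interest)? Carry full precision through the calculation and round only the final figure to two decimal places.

Penalty, months 1–2: 2 × 1% × A$51,676.00 = A$1,033.52
Penalty, months 3–7: 5 × 1.75% × A$51,676.00 = A$4,521.65
Interest: A$51,676.00 × ((1 + 0.0085)^7 − 1) = A$51,676.00 × 0.0610389… = A$3,154.2476…
Total = A$51,676.00 + A$5,555.1700 + A$3,154.2476… = A$60,385.42

A$60,385.42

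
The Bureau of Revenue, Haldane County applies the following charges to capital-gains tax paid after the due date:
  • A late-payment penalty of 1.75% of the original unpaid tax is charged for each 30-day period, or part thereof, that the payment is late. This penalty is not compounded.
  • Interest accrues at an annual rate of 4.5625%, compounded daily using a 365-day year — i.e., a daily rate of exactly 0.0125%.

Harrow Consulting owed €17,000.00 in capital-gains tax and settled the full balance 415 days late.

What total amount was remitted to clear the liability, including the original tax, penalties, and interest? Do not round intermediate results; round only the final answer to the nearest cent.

Penalty periods: ⌈415/30⌉ = 14; penalty = 14 × 1.75% × €17,000.00 = €4,165.00
Interest: €17,000.00 × ((1 + 0.000125)^415 − 1) = €17,000.00 × 0.05324066… = €905.0913…
Total = €17,000.00 + €4,165.0000 + €905.0913… = €22,070.09

€22,070.09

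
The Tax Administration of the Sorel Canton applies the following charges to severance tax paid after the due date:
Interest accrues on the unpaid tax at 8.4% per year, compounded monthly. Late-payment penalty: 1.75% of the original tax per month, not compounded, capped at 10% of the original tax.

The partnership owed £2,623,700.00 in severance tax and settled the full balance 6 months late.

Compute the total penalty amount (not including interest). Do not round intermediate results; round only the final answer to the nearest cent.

£262,370.00

Penalty (uncapped): 6 × 1.75% × £2,623,700.00 = £275,488.50; cap = 10% × £2,623,700.00 = £262,370.00 → penalty = £262,370.00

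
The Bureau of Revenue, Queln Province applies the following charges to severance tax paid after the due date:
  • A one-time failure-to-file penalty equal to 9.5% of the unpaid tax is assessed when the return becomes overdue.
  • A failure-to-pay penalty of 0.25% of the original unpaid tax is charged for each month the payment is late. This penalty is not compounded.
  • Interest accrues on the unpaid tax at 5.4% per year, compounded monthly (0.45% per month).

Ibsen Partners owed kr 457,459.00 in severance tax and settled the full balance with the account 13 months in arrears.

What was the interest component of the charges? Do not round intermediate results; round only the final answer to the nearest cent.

kr 27,495.97

Interest: kr 457,459.00 × ((1 + 0.0045)^13 − 1) = kr 457,459.00 × 0.0601059… = kr 27,495.9654…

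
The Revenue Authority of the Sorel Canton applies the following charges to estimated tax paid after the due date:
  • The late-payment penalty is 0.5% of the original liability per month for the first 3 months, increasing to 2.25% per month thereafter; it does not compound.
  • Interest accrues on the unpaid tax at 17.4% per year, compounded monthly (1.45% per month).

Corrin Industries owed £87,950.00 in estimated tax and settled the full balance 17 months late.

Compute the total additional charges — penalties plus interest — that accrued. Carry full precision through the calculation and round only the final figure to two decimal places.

£53,409.96

Penalty, months 1–3: 3 × 0.5% × £87,950.00 = £1,319.25
Penalty, months 4–17: 14 × 2.25% × £87,950.00 = £27,704.25
Interest: £87,950.00 × ((1 + 0.0145)^17 − 1) = £87,950.00 × 0.2772764… = £24,386.4556…
Penalties + interest = £29,023.5000 + £24,386.4556… = £53,409.96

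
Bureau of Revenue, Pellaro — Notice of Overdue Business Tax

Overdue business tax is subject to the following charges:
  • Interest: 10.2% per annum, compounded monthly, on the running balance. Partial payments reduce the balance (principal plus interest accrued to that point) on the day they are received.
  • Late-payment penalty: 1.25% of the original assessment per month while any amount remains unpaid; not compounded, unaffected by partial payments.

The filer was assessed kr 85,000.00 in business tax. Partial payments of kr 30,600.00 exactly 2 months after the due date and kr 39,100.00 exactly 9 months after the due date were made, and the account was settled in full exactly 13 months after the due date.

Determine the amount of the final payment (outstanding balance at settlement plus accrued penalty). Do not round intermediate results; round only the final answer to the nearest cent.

Monthly rate = 10.2% ÷ 12 = 0.85%
Balance at month 2: kr 85,000.0000 × (1 + 0.0085)^2 = kr 86,451.1413…
After kr 30,600.00 payment: kr 86,451.1413… − kr 30,600.00 = kr 55,851.1413…
Balance at month 9: kr 55,851.1413… × (1 + 0.0085)^7 = kr 59,260.2350…
After kr 39,100.00 payment: kr 59,260.2350… − kr 39,100.00 = kr 20,160.2350…
Balance at month 13: kr 20,160.2350… × (1 + 0.0085)^4 = kr 20,854.4721…
Penalty: 13 × 1.25% × kr 85,000.00 = kr 13,812.50
Final settlement = outstanding balance + penalty = kr 20,854.4721… + kr 13,812.50 = kr 34,666.97

kr 34,666.97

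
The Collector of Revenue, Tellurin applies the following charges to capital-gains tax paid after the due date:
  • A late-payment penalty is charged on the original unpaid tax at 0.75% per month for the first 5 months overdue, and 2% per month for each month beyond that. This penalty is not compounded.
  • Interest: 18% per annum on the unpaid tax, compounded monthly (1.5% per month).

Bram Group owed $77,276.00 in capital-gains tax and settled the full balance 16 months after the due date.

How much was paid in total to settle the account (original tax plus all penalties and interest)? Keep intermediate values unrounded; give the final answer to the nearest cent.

$117,960.70

Penalty, months 1–5: 5 × 0.75% × $77,276.00 = $2,897.85
Penalty, months 6–16: 11 × 2% × $77,276.00 = $17,000.72
Interest: $77,276.00 × ((1 + 0.015)^16 − 1) = $77,276.00 × 0.2689855… = $20,786.1272…
Total = $77,276.00 + $19,898.5700 + $20,786.1272… = $117,960.70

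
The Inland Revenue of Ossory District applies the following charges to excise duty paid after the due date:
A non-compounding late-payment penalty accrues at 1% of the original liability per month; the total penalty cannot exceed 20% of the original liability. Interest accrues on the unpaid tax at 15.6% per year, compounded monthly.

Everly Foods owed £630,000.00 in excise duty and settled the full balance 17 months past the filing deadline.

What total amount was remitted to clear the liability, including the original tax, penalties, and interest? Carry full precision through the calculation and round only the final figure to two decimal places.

Penalty: 17 × 1% × £630,000.00 = £107,100.00 (below the 20% cap of £126,000.00)
Interest (15.6%/yr ÷ 12 = 1.3%/month): £630,000.00 × ((1 + 0.013)^17 − 1) = £154,695.4250…
Total = £630,000.00 + £107,100.0000 + £154,695.4250… = £891,795.43

£891,795.43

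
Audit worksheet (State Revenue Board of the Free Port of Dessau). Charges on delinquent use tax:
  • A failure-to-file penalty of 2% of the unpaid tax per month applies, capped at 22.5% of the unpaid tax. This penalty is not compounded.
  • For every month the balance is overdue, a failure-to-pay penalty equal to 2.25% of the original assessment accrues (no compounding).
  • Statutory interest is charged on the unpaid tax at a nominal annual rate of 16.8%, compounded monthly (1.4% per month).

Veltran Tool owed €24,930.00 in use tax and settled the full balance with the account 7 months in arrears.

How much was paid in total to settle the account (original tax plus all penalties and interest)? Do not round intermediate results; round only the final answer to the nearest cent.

Failure-to-file: 7 × 2% × €24,930.00 = €3,490.20 (under the 22.5% cap)
Failure-to-pay penalty = 2.25% × €24,930.00 × 7 mo = €3,926.48…
Interest: €24,930.00 × ((1 + 0.014)^7 − 1) = €24,930.00 × 0.1022134… = €2,548.1800…
Total = €24,930.00 + €7,416.6750 + €2,548.1800… = €34,894.85

€34,894.85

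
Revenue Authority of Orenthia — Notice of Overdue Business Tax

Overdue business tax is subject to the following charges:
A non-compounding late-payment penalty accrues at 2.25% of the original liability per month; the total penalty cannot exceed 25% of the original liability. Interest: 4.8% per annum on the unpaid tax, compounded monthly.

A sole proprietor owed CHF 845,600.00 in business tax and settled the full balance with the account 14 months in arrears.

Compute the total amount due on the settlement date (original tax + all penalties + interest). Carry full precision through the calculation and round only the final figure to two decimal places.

CHF 1,105,604.71

Penalty (uncapped): 14 × 2.25% × CHF 845,600.00 = CHF 266,364.00; cap = 25% × CHF 845,600.00 = CHF 211,400.00 → penalty = CHF 211,400.00
Interest (4.8%/yr ÷ 12 = 0.4%/month): CHF 845,600.00 × ((1 + 0.004)^14 − 1) = CHF 48,604.7111…
Total = CHF 845,600.00 + CHF 211,400.0000 + CHF 48,604.7111… = CHF 1,105,604.71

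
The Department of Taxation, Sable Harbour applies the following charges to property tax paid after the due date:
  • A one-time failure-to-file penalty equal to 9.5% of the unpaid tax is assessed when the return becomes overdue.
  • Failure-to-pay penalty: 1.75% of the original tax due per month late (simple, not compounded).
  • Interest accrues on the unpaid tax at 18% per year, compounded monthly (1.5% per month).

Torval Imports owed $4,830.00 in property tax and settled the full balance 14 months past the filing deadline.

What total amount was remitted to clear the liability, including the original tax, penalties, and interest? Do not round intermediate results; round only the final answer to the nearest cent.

Failure-to-file penalty: 9.5% × $4,830.00 = $458.85
Failure-to-pay penalty = 1.75% × $4,830.00 × 14 mo = $1,183.35
Interest: $4,830.00 × ((1 + 0.015)^14 − 1) = $4,830.00 × 0.2317557… = $1,119.3802…
Total = $4,830.00 + $1,642.2000 + $1,119.3802… = $7,591.58

$7,591.58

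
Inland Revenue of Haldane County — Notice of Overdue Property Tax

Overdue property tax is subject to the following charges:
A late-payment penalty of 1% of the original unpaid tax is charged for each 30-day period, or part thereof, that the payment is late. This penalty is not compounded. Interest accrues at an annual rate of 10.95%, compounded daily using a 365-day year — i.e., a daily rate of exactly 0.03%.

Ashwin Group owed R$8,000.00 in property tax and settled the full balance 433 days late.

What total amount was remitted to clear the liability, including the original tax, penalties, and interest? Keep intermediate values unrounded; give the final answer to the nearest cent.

Penalty periods: ⌈433/30⌉ = 15; penalty = 15 × 1% × R$8,000.00 = R$1,200.00
Interest: R$8,000.00 × ((1 + 0.0003)^433 − 1) = R$8,000.00 × 0.13869232… = R$1,109.5386…
Total = R$8,000.00 + R$1,200.0000 + R$1,109.5386… = R$10,309.54

R$10,309.54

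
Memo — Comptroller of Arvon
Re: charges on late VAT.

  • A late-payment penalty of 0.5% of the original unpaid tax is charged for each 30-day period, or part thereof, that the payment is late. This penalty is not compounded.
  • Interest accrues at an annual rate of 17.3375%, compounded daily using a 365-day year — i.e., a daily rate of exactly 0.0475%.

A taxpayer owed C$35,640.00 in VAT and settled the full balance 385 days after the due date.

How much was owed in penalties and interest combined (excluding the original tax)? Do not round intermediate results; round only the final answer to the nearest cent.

Penalty periods: ⌈385/30⌉ = 13; penalty = 13 × 0.5% × C$35,640.00 = C$2,316.60
Interest: C$35,640.00 × ((1 + 0.000475)^385 − 1) = C$35,640.00 × 0.20061219… = C$7,149.8183…
Penalties + interest = C$2,316.6000 + C$7,149.8183… = C$9,466.42

C$9,466.42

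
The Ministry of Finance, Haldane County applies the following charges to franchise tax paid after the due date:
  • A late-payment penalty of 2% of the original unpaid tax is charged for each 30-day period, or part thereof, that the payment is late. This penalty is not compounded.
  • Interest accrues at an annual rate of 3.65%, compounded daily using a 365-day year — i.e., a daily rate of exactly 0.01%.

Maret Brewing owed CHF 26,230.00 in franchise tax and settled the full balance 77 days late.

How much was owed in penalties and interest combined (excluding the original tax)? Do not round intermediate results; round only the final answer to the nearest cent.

Penalty periods: ⌈77/30⌉ = 3; penalty = 3 × 2% × CHF 26,230.00 = CHF 1,573.80
Interest: CHF 26,230.00 × ((1 + 0.0001)^77 − 1) = CHF 26,230.00 × 0.00772933… = CHF 202.7404…
Penalties + interest = CHF 1,573.8000 + CHF 202.7404… = CHF 1,776.54

CHF 1,776.54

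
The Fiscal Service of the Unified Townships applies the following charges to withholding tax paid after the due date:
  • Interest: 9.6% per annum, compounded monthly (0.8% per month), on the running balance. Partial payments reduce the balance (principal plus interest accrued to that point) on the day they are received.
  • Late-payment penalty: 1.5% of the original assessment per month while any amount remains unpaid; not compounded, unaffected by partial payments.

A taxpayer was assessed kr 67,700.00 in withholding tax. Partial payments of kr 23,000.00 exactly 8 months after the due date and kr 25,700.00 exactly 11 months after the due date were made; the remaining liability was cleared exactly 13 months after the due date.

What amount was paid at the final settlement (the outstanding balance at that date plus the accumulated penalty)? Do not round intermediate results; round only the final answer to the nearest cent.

Balance at month 8: kr 67,700.0000 × (1 + 0.008)^8 = kr 72,156.0790…
After kr 23,000.00 payment: kr 72,156.0790… − kr 23,000.00 = kr 49,156.0790…
Balance at month 11: kr 49,156.0790… × (1 + 0.008)^3 = kr 50,345.2881…
After kr 25,700.00 payment: kr 50,345.2881… − kr 25,700.00 = kr 24,645.2881…
Balance at month 13: kr 24,645.2881… × (1 + 0.008)^2 = kr 25,041.1900…
Penalty: 13 × 1.5% × kr 67,700.00 = kr 13,201.50
Final settlement = outstanding balance + penalty = kr 25,041.1900… + kr 13,201.50 = kr 38,242.69

kr 38,242.69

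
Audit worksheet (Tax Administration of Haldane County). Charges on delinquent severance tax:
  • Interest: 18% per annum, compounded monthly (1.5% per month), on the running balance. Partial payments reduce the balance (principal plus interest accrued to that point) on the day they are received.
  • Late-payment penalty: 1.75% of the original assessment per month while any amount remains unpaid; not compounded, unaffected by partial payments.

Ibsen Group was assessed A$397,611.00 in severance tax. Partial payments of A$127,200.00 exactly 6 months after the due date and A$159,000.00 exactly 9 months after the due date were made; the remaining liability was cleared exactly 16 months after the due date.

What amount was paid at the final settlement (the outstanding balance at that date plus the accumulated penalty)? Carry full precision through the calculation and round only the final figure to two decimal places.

Balance at month 6: A$397,611.0000 × (1 + 0.015)^6 = A$434,765.0696…
After A$127,200.00 payment: A$434,765.0696… − A$127,200.00 = A$307,565.0696…
Balance at month 9: A$307,565.0696… × (1 + 0.015)^3 = A$321,614.1422…
After A$159,000.00 payment: A$321,614.1422… − A$159,000.00 = A$162,614.1422…
Balance at month 16: A$162,614.1422… × (1 + 0.015)^7 = A$180,476.4785…
Penalty: 16 × 1.75% × A$397,611.00 = A$111,331.08
Final settlement = outstanding balance + penalty = A$180,476.4785… + A$111,331.08 = A$291,807.56

A$291,807.56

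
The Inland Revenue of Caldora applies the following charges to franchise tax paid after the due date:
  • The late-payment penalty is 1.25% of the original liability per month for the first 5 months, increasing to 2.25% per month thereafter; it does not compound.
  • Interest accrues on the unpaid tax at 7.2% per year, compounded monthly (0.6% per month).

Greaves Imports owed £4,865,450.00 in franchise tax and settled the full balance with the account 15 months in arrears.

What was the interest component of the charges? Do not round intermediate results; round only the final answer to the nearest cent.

Interest: £4,865,450.00 × ((1 + 0.006)^15 − 1) = £4,865,450.00 × 0.0938801… = £456,768.7994…

£456,768.80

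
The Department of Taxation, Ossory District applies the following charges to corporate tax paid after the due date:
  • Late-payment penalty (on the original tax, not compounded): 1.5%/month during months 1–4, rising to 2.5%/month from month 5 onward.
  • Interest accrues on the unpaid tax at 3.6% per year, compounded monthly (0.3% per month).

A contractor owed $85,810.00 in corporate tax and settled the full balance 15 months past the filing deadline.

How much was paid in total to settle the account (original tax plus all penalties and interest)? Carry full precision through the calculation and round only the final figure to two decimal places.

Penalty, months 1–4: 4 × 1.5% × $85,810.00 = $5,148.60
Penalty, months 5–15: 11 × 2.5% × $85,810.00 = $23,597.75
Interest: $85,810.00 × ((1 + 0.003)^15 − 1) = $85,810.00 × 0.0459574… = $3,943.6042…
Total = $85,810.00 + $28,746.3500 + $3,943.6042… = $118,499.95

$118,499.95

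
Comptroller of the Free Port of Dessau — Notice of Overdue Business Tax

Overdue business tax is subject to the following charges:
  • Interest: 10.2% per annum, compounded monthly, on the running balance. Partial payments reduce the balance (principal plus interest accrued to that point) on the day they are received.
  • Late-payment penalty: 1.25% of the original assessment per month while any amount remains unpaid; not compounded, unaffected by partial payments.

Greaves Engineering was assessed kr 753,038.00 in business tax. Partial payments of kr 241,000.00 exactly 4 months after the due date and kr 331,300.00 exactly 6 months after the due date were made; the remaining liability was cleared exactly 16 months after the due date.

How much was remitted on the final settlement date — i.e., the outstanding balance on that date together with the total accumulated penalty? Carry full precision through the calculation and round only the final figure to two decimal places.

kr 385,527.07

Monthly rate = 10.2% ÷ 12 = 0.85%
Balance at month 4: kr 753,038.0000 × (1 + 0.0085)^4 = kr 778,969.5877…
After kr 241,000.00 payment: kr 778,969.5877… − kr 241,000.00 = kr 537,969.5877…
Balance at month 6: kr 537,969.5877… × (1 + 0.0085)^2 = kr 547,153.9390…
After kr 331,300.00 payment: kr 547,153.9390… − kr 331,300.00 = kr 215,853.9390…
Balance at month 16: kr 215,853.9390… × (1 + 0.0085)^10 = kr 234,919.4654…
Penalty: 16 × 1.25% × kr 753,038.00 = kr 150,607.60
Final settlement = outstanding balance + penalty = kr 234,919.4654… + kr 150,607.60 = kr 385,527.07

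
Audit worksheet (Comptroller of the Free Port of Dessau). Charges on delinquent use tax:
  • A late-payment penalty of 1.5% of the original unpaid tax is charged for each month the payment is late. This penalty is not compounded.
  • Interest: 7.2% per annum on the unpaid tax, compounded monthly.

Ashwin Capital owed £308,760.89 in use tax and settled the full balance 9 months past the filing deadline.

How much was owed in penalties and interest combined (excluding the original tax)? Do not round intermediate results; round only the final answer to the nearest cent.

£58,761.62

Late-payment penalty: 9 × 1.5% × £308,760.89 = £41,682.72…
Interest (7.2%/yr ÷ 12 = 0.6%/month): £308,760.89 × ((1 + 0.006)^9 − 1) = £17,078.8951…
Penalties + interest = £41,682.7202… + £17,078.8951… = £58,761.62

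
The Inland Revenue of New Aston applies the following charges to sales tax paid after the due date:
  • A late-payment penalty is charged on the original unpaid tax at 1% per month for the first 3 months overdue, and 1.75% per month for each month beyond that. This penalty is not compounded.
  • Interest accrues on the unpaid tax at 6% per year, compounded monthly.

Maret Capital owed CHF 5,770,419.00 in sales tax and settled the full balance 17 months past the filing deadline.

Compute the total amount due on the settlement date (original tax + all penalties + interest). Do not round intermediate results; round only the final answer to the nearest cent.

Penalty, months 1–3: 3 × 1% × CHF 5,770,419.00 = CHF 173,112.57
Penalty, months 4–17: 14 × 1.75% × CHF 5,770,419.00 = CHF 1,413,752.66…
Interest (6%/yr ÷ 12 = 0.5%/month): CHF 5,770,419.00 × ((1 + 0.005)^17 − 1) = CHF 510,604.2214…
Total = CHF 5,770,419.00 + CHF 1,586,865.2250 + CHF 510,604.2214… = CHF 7,867,888.45

CHF 7,867,888.45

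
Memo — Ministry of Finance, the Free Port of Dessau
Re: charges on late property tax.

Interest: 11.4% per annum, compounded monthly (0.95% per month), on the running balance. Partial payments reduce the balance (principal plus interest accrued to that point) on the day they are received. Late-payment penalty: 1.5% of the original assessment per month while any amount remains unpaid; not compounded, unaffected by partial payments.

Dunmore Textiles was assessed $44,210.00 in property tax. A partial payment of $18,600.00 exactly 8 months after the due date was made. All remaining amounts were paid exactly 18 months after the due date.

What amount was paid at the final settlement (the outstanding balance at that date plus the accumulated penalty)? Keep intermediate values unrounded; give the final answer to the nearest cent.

$43,904.65

Balance at month 8: $44,210.0000 × (1 + 0.0095)^8 = $47,683.8267…
After $18,600.00 payment: $47,683.8267… − $18,600.00 = $29,083.8267…
Balance at month 18: $29,083.8267… × (1 + 0.0095)^10 = $31,967.9496…
Penalty: 18 × 1.5% × $44,210.00 = $11,936.70
Final settlement = outstanding balance + penalty = $31,967.9496… + $11,936.70 = $43,904.65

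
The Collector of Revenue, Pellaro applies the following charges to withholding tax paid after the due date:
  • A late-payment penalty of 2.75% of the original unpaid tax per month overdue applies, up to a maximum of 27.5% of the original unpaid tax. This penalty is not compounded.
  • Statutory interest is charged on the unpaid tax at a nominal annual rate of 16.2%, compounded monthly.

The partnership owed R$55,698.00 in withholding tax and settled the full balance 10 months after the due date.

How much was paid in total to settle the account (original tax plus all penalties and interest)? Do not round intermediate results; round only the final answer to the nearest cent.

Penalty (uncapped): 10 × 2.75% × R$55,698.00 = R$15,316.95; cap = 27.5% × R$55,698.00 = R$15,316.95 → penalty = R$15,316.95
Interest (16.2%/yr ÷ 12 = 1.35%/month): R$55,698.00 × ((1 + 0.0135)^10 − 1) = R$7,992.8626…
Total = R$55,698.00 + R$15,316.9500 + R$7,992.8626… = R$79,007.81

R$79,007.81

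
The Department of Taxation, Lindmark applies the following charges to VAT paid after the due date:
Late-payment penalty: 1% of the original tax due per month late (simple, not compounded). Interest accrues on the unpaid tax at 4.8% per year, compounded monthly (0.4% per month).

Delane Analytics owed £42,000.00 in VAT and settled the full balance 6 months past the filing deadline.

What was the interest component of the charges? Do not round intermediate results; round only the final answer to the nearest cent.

Interest: £42,000.00 × ((1 + 0.004)^6 − 1) = £42,000.00 × 0.0242413… = £1,018.1339…

£1,018.13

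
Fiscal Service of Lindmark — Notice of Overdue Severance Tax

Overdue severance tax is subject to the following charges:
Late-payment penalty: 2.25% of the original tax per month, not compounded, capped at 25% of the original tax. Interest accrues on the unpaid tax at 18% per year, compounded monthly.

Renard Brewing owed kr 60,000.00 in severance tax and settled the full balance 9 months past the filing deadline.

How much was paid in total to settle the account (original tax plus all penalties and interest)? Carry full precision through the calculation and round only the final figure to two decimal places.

kr 80,753.40

Penalty: 9 × 2.25% × kr 60,000.00 = kr 12,150.00 (below the 25% cap of kr 15,000.00)
Interest (18%/yr ÷ 12 = 1.5%/month): kr 60,000.00 × ((1 + 0.015)^9 − 1) = kr 8,603.3985…
Total = kr 60,000.00 + kr 12,150.0000 + kr 8,603.3985… = kr 80,753.40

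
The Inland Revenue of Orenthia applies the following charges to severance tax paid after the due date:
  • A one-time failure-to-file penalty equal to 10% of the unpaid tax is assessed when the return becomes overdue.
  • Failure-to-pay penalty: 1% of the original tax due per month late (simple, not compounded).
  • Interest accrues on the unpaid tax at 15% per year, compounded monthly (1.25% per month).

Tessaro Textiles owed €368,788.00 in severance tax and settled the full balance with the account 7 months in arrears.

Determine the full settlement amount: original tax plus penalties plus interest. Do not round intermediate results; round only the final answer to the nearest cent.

Failure-to-file penalty: 10% × €368,788.00 = €36,878.80
Failure-to-pay penalty = 1% × €368,788.00 × 7 mo = €25,815.16
Interest: €368,788.00 × ((1 + 0.0125)^7 − 1) = €368,788.00 × 0.0908505… = €33,504.5632…
Total = €368,788.00 + €62,693.9600 + €33,504.5632… = €464,986.52

€464,986.52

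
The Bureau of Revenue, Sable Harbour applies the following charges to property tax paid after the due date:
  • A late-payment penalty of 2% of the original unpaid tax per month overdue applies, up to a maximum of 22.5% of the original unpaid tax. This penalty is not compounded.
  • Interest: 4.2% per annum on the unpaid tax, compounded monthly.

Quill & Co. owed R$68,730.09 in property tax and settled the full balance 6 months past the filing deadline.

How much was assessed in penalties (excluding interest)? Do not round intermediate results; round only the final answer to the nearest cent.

R$8,247.61

Penalty: 6 × 2% × R$68,730.09 = R$8,247.61… (below the 22.5% cap of R$15,464.27…)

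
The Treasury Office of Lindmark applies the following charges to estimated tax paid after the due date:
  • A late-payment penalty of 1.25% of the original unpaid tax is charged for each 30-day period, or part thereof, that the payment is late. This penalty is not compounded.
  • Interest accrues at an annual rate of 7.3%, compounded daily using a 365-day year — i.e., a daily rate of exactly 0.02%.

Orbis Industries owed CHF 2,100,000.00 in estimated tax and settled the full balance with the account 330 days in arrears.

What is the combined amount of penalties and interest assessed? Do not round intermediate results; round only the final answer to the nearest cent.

CHF 432,011.30

Penalty periods: ⌈330/30⌉ = 11; penalty = 11 × 1.25% × CHF 2,100,000.00 = CHF 288,750.00
Interest: CHF 2,100,000.00 × ((1 + 0.0002)^330 − 1) = CHF 2,100,000.00 × 0.06821967… = CHF 143,261.3024…
Penalties + interest = CHF 288,750.0000 + CHF 143,261.3024… = CHF 432,011.30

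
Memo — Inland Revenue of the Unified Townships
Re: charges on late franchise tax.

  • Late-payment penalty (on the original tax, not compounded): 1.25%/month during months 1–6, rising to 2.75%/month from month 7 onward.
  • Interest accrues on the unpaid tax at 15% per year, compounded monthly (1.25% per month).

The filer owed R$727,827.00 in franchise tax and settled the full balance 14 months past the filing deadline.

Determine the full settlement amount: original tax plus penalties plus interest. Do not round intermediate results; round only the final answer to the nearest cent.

R$1,080,790.16

Penalty, months 1–6: 6 × 1.25% × R$727,827.00 = R$54,587.03…
Penalty, months 7–14: 8 × 2.75% × R$727,827.00 = R$160,121.94
Interest: R$727,827.00 × ((1 + 0.0125)^14 − 1) = R$727,827.00 × 0.1899547… = R$138,254.1948…
Total = R$727,827.00 + R$214,708.9650 + R$138,254.1948… = R$1,080,790.16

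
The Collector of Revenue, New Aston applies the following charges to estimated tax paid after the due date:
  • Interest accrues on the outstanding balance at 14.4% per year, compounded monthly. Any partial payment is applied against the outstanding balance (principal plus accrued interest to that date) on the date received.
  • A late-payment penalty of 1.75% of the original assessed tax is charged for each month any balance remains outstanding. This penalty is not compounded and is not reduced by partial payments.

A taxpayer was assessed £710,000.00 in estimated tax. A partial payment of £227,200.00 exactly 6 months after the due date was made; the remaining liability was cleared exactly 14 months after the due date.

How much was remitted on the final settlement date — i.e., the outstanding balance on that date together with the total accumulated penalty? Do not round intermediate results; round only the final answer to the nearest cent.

£763,045.93

Monthly rate = 14.4% ÷ 12 = 1.2%
Balance at month 6: £710,000.0000 × (1 + 0.012)^6 = £762,678.3595…
After £227,200.00 payment: £762,678.3595… − £227,200.00 = £535,478.3595…
Balance at month 14: £535,478.3595… × (1 + 0.012)^8 = £589,095.9327…
Penalty: 14 × 1.75% × £710,000.00 = £173,950.00
Final settlement = outstanding balance + penalty = £589,095.9327… + £173,950.00 = £763,045.93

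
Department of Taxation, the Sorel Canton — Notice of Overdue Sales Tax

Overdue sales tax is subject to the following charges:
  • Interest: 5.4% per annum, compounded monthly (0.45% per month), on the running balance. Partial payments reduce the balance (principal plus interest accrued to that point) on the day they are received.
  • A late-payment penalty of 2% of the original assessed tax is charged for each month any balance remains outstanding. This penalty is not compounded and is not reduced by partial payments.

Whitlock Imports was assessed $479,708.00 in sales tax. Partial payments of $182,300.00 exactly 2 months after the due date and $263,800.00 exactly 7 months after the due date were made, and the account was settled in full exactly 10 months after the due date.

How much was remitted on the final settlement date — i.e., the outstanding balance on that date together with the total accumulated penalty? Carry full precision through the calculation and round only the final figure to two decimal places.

Balance at month 2: $479,708.0000 × (1 + 0.0045)^2 = $484,035.0861…
After $182,300.00 payment: $484,035.0861… − $182,300.00 = $301,735.0861…
Balance at month 7: $301,735.0861… × (1 + 0.0045)^5 = $308,585.5025…
After $263,800.00 payment: $308,585.5025… − $263,800.00 = $44,785.5025…
Balance at month 10: $44,785.5025… × (1 + 0.0045)^3 = $45,392.8315…
Penalty: 10 × 2% × $479,708.00 = $95,941.60
Final settlement = outstanding balance + penalty = $45,392.8315… + $95,941.60 = $141,334.43

$141,334.43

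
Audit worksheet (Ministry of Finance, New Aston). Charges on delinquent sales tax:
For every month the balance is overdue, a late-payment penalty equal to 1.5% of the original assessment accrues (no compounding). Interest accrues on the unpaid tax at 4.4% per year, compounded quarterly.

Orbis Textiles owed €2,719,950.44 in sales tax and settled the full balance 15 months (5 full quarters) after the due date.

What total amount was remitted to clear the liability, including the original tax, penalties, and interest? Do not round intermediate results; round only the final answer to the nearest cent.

€3,484,864.11

Late-payment penalty: 15 × 1.5% × €2,719,950.44 = €611,988.85…
Interest (4.4%/yr ÷ 4 = 1.1%/quarter): €2,719,950.44 × ((1 + 0.011)^5 − 1) = €152,924.8163…
Total = €2,719,950.44 + €611,988.8490 + €152,924.8163… = €3,484,864.11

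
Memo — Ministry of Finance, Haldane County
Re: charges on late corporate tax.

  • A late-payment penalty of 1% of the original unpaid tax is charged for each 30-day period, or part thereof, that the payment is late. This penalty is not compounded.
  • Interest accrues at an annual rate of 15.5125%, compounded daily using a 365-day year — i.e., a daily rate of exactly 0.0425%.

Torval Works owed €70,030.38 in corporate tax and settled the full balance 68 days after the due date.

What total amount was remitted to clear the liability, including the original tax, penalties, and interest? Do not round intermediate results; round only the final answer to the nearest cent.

Penalty periods: ⌈68/30⌉ = 3; penalty = 3 × 1% × €70,030.38 = €2,100.91…
Interest: €70,030.38 × ((1 + 0.000425)^68 − 1) = €70,030.38 × 0.02931534… = €2,052.9642…
Total = €70,030.38 + €2,100.9114 + €2,052.9642… = €74,184.26

€74,184.26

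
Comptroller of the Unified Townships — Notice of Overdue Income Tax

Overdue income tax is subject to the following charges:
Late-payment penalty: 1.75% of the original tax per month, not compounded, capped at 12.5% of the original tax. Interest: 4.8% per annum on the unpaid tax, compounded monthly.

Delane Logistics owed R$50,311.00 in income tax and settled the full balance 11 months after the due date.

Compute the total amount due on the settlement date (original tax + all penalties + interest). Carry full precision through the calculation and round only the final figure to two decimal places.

Penalty (uncapped): 11 × 1.75% × R$50,311.00 = R$9,684.87…; cap = 12.5% × R$50,311.00 = R$6,288.88… → penalty = R$6,288.88…
Interest (4.8%/yr ÷ 12 = 0.4%/month): R$50,311.00 × ((1 + 0.004)^11 − 1) = R$2,258.4932…
Total = R$50,311.00 + R$6,288.8750 + R$2,258.4932… = R$58,858.37

R$58,858.37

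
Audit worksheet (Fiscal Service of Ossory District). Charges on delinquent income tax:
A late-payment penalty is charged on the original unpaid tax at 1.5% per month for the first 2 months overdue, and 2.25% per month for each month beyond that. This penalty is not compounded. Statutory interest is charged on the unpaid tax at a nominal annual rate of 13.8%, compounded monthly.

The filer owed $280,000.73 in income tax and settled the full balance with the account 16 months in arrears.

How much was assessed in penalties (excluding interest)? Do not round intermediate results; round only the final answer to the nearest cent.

Penalty, months 1–2: 2 × 1.5% × $280,000.73 = $8,400.02…
Penalty, months 3–16: 14 × 2.25% × $280,000.73 = $88,200.23…
Total penalty = $8,400.02… + $88,200.23… = $96,600.25

$96,600.25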